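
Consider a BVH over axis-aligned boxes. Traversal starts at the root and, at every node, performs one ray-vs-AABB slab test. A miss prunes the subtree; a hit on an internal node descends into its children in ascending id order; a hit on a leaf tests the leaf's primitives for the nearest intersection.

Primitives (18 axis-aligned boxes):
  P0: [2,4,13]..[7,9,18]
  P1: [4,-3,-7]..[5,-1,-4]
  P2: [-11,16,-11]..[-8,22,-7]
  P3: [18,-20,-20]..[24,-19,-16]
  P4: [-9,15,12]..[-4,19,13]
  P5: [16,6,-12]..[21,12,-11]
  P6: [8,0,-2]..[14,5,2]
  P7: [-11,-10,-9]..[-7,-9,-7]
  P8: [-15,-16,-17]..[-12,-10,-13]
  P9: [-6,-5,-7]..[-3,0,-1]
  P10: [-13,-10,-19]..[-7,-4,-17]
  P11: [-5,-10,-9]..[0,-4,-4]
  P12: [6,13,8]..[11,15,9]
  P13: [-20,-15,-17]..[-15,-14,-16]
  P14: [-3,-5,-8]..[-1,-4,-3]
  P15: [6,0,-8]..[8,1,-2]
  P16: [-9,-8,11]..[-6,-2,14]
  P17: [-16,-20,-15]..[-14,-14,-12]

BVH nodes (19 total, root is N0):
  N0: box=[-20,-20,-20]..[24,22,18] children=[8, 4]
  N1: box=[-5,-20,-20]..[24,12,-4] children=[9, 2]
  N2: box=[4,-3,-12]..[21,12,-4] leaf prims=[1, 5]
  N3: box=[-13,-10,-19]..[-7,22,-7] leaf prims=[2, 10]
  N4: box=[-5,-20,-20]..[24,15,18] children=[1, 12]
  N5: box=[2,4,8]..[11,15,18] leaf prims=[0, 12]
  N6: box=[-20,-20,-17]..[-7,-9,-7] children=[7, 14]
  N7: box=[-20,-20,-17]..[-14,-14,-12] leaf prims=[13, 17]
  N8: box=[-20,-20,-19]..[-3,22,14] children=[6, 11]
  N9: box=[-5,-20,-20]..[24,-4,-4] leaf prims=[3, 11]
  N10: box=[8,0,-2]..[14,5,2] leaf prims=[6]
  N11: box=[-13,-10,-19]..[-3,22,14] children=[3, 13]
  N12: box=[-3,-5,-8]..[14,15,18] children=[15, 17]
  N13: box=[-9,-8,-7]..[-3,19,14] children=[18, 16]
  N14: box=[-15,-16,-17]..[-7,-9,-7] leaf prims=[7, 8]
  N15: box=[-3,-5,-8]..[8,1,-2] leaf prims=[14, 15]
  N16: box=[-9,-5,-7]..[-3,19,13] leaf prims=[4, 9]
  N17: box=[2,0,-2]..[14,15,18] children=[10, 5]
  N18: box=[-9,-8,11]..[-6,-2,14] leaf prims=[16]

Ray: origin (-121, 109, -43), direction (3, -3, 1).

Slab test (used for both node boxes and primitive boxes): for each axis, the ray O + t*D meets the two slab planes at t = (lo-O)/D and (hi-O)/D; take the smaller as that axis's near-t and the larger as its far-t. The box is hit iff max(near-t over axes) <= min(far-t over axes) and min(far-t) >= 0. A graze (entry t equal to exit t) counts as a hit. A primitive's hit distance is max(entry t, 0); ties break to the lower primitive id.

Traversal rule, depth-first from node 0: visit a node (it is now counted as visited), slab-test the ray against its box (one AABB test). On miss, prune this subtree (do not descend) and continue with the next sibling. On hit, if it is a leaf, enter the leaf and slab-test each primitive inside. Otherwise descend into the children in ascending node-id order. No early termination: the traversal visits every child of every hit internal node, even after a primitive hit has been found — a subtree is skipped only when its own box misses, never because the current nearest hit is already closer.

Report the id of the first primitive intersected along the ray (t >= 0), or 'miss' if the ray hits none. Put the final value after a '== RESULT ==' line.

Trace the traversal:
N0 x:[101/3,145/3] y:[29,43] z:[23,61] -> hit [101/3,43], descend [4, 8]
  N4 x:[116/3,145/3] y:[94/3,43] z:[23,61] -> hit [116/3,43], descend [1, 12]
    N1 x:[116/3,145/3] y:[97/3,43] z:[23,39] -> hit [116/3,39], descend [2, 9]
      N2 x:[125/3,142/3] y:[97/3,112/3] z:[31,39] -> miss, prune
      N9 x:[116/3,145/3] y:[113/3,43] z:[23,39] -> hit [116/3,39] leaf, test {P3(miss), P11@t=116/3}
    N12 x:[118/3,45] y:[94/3,38] z:[35,61] -> miss, prune
  N8 x:[101/3,118/3] y:[29,43] z:[24,57] -> hit [101/3,118/3], descend [6, 11]
    N6 x:[101/3,38] y:[118/3,43] z:[26,36] -> miss, prune
    N11 x:[36,118/3] y:[29,119/3] z:[24,57] -> hit [36,118/3], descend [3, 13]
      N3 x:[36,38] y:[29,119/3] z:[24,36] -> hit [36,36] leaf, test {P2(miss), P10(miss)}
      N13 x:[112/3,118/3] y:[30,39] z:[36,57] -> hit [112/3,39], descend [16, 18]
        N16 x:[112/3,118/3] y:[30,38] z:[36,56] -> hit [112/3,38] leaf, test {P4(miss), P9(miss)}
        N18 x:[112/3,115/3] y:[37,39] z:[54,57] -> miss, prune

order=[0, 4, 1, 2, 9, 12, 8, 6, 11, 3, 13, 16, 18]  |boxes|=13  |leaves|=3  hit=P11

== RESULT ==
11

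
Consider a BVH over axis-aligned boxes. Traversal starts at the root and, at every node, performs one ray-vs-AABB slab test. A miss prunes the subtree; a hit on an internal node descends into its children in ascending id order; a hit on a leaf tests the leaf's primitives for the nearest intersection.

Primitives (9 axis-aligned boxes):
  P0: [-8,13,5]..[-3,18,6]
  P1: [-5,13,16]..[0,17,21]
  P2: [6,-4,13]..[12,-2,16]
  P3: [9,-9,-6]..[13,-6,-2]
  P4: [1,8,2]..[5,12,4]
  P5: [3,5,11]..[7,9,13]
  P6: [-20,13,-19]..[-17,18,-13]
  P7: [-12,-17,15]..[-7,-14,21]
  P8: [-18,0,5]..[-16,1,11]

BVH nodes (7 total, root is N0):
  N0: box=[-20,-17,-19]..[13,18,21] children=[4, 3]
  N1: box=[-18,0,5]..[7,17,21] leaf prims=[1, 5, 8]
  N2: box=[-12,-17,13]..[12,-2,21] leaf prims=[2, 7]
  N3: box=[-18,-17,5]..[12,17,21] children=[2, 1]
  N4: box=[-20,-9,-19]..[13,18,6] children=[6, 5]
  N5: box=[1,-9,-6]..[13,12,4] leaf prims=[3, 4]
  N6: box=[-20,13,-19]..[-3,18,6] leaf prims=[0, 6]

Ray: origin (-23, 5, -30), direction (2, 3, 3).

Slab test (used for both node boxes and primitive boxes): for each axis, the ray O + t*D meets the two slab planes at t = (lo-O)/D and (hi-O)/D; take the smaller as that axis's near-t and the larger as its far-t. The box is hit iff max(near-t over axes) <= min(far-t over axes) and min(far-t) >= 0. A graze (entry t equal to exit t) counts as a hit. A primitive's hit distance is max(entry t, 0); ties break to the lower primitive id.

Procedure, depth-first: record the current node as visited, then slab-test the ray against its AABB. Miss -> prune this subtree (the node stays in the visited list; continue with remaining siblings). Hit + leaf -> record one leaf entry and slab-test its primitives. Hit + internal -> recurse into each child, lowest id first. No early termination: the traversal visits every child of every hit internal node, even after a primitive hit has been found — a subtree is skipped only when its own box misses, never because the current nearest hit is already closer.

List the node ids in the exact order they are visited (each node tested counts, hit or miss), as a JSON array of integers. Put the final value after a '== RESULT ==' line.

Walk:
N0 x:[3/2,18] y:[-22/3,13/3] z:[11/3,17] -> hit [11/3,13/3], descend [3, 4]
  N3 x:[5/2,35/2] y:[-22/3,4] z:[35/3,17] -> miss, prune
  N4 x:[3/2,18] y:[-14/3,13/3] z:[11/3,12] -> hit [11/3,13/3], descend [5, 6]
    N5 x:[12,18] y:[-14/3,7/3] z:[8,34/3] -> miss, prune
    N6 x:[3/2,10] y:[8/3,13/3] z:[11/3,12] -> hit [11/3,13/3] leaf, test {P0(miss), P6(miss)}

Visited [0, 3, 4, 5, 6]. Tests: 5 box, 1 leaf. Nearest: miss.

== RESULT ==
[0, 3, 4, 5, 6]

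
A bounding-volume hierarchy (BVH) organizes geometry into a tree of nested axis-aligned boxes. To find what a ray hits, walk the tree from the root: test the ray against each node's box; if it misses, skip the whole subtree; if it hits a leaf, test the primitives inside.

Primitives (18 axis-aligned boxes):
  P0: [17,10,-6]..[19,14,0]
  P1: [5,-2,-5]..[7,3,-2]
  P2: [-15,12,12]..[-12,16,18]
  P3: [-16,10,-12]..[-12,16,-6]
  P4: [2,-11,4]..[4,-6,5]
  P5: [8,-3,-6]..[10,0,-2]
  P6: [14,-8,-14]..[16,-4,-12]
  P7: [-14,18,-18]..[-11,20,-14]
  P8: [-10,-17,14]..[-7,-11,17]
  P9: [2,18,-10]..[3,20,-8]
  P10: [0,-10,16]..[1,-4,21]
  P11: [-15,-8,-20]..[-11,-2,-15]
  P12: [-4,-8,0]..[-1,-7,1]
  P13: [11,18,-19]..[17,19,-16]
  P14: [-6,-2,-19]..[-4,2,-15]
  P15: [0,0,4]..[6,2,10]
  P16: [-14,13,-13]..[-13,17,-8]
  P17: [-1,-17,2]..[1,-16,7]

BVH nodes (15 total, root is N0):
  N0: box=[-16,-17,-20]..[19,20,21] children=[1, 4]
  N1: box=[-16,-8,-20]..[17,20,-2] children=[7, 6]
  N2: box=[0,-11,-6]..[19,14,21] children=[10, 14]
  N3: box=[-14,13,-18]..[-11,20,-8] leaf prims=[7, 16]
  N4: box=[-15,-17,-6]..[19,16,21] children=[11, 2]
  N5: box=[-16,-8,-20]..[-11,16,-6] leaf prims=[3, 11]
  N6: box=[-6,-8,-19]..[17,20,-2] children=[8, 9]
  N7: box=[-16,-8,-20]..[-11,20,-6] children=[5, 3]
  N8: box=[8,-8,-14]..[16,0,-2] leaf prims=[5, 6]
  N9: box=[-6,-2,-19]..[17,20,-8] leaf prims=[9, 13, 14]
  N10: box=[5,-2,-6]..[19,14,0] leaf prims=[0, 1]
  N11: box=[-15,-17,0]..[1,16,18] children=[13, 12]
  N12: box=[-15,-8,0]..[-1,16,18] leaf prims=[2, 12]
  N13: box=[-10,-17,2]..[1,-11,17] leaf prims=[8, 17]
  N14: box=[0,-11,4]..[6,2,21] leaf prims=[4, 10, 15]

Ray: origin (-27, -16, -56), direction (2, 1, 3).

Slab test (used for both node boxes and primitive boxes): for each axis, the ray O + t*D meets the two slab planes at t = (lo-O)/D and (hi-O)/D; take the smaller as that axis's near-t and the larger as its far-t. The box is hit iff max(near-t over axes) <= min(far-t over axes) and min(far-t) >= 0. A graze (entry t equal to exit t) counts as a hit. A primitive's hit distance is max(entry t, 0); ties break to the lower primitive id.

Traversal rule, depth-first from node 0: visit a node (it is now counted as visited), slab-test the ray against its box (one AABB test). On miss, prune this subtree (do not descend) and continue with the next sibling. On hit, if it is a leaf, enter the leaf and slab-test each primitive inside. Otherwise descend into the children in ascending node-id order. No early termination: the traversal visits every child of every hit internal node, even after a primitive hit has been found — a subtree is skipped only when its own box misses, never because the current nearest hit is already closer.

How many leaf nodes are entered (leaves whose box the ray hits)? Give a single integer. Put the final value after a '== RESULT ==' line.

Traverse from the root:
N0 x:[11/2,23] y:[-1,36] z:[12,77/3] -> hit [12,23], descend [1, 4]
  N1 x:[11/2,22] y:[8,36] z:[12,18] -> hit [12,18], descend [6, 7]
    N6 x:[21/2,22] y:[8,36] z:[37/3,18] -> hit [37/3,18], descend [8, 9]
      N8 x:[35/2,43/2] y:[8,16] z:[14,18] -> miss, prune
      N9 x:[21/2,22] y:[14,36] z:[37/3,16] -> hit [14,16] leaf, test {P9(miss), P13(miss), P14(miss)}
    N7 x:[11/2,8] y:[8,36] z:[12,50/3] -> miss, prune
  N4 x:[6,23] y:[-1,32] z:[50/3,77/3] -> hit [50/3,23], descend [2, 11]
    N2 x:[27/2,23] y:[5,30] z:[50/3,77/3] -> hit [50/3,23], descend [10, 14]
      N10 x:[16,23] y:[14,30] z:[50/3,56/3] -> hit [50/3,56/3] leaf, test {P0(miss), P1@t=17}
      N14 x:[27/2,33/2] y:[5,18] z:[20,77/3] -> miss, prune
    N11 x:[6,14] y:[-1,32] z:[56/3,74/3] -> miss, prune

Summary -> nodes [0, 1, 6, 8, 9, 7, 4, 2, 10, 14, 11]; box-tests=11; leaf-entries=2; first=P1

== RESULT ==
2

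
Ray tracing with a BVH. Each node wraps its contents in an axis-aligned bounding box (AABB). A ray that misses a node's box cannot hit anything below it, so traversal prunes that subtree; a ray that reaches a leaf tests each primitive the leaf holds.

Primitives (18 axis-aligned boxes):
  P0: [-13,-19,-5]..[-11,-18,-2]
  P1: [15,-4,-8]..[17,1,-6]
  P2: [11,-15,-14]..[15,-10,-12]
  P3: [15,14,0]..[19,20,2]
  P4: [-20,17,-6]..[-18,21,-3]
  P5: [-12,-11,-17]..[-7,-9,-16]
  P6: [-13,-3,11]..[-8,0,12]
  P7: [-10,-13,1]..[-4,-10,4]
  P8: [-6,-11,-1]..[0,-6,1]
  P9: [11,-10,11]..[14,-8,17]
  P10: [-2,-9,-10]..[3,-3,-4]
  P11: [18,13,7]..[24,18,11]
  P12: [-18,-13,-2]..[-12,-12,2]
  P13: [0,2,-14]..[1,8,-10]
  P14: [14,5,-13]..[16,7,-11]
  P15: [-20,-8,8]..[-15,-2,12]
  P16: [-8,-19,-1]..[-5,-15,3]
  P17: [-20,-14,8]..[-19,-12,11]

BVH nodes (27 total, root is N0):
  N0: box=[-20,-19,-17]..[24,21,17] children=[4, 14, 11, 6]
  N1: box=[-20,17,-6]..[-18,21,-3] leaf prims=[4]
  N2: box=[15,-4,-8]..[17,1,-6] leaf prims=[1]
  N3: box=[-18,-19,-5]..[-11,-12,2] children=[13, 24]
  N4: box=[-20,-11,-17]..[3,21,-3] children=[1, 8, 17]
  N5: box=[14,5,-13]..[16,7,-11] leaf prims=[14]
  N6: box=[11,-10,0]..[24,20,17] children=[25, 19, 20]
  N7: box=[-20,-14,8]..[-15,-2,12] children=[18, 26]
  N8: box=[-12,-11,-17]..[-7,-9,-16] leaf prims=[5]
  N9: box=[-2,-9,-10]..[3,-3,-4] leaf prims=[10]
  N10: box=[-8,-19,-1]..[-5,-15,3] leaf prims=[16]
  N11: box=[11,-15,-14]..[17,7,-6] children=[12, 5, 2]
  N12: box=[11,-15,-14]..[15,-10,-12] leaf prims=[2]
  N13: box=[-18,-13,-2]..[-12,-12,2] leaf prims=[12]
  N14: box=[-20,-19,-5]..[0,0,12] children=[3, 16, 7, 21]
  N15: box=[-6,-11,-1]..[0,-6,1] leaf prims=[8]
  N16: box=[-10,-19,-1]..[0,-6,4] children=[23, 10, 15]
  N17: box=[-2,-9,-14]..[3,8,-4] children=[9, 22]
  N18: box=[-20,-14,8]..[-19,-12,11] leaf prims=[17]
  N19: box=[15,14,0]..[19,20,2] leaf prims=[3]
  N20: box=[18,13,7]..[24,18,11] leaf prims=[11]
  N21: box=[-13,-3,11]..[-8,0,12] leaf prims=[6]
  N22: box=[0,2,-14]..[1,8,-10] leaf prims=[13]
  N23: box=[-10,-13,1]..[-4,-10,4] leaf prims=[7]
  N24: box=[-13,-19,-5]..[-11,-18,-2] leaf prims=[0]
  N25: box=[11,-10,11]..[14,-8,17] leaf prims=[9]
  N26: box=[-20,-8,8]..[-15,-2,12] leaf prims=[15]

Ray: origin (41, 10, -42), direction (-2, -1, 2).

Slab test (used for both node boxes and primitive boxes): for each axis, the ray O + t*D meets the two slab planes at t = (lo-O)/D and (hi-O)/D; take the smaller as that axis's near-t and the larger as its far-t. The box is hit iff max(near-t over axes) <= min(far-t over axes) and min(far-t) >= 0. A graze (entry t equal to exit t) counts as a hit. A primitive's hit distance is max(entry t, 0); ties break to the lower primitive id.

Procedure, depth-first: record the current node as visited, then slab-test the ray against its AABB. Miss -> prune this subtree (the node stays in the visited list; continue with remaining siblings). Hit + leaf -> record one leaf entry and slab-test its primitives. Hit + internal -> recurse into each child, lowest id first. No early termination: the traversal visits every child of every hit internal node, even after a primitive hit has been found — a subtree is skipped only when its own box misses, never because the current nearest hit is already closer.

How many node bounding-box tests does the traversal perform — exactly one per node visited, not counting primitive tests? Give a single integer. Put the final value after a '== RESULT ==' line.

Traverse from the root:
N0 x:[17/2,61/2] y:[-11,29] z:[25/2,59/2] -> hit [25/2,29], descend [4, 6, 11, 14]
  N4 x:[19,61/2] y:[-11,21] z:[25/2,39/2] -> hit [19,39/2], descend [1, 8, 17]
    N1 x:[59/2,61/2] y:[-11,-7] z:[18,39/2] -> miss, prune
    N8 x:[24,53/2] y:[19,21] z:[25/2,13] -> miss, prune
    N17 x:[19,43/2] y:[2,19] z:[14,19] -> hit [19,19], descend [9, 22]
      N9 x:[19,43/2] y:[13,19] z:[16,19] -> hit [19,19] leaf, test {P10@t=19}
      N22 x:[20,41/2] y:[2,8] z:[14,16] -> miss, prune
  N6 x:[17/2,15] y:[-10,20] z:[21,59/2] -> miss, prune
  N11 x:[12,15] y:[3,25] z:[14,18] -> hit [14,15], descend [2, 5, 12]
    N2 x:[12,13] y:[9,14] z:[17,18] -> miss, prune
    N5 x:[25/2,27/2] y:[3,5] z:[29/2,31/2] -> miss, prune
    N12 x:[13,15] y:[20,25] z:[14,15] -> miss, prune
  N14 x:[41/2,61/2] y:[10,29] z:[37/2,27] -> hit [41/2,27], descend [3, 7, 16, 21]
    N3 x:[26,59/2] y:[22,29] z:[37/2,22] -> miss, prune
    N7 x:[28,61/2] y:[12,24] z:[25,27] -> miss, prune
    N16 x:[41/2,51/2] y:[16,29] z:[41/2,23] -> hit [41/2,23], descend [10, 15, 23]
      N10 x:[23,49/2] y:[25,29] z:[41/2,45/2] -> miss, prune
      N15 x:[41/2,47/2] y:[16,21] z:[41/2,43/2] -> hit [41/2,21] leaf, test {P8@t=41/2}
      N23 x:[45/2,51/2] y:[20,23] z:[43/2,23] -> hit [45/2,23] leaf, test {P7@t=45/2}
    N21 x:[49/2,27] y:[10,13] z:[53/2,27] -> miss, prune

order=[0, 4, 1, 8, 17, 9, 22, 6, 11, 2, 5, 12, 14, 3, 7, 16, 10, 15, 23, 21]  |boxes|=20  |leaves|=3  hit=P10

== RESULT ==
20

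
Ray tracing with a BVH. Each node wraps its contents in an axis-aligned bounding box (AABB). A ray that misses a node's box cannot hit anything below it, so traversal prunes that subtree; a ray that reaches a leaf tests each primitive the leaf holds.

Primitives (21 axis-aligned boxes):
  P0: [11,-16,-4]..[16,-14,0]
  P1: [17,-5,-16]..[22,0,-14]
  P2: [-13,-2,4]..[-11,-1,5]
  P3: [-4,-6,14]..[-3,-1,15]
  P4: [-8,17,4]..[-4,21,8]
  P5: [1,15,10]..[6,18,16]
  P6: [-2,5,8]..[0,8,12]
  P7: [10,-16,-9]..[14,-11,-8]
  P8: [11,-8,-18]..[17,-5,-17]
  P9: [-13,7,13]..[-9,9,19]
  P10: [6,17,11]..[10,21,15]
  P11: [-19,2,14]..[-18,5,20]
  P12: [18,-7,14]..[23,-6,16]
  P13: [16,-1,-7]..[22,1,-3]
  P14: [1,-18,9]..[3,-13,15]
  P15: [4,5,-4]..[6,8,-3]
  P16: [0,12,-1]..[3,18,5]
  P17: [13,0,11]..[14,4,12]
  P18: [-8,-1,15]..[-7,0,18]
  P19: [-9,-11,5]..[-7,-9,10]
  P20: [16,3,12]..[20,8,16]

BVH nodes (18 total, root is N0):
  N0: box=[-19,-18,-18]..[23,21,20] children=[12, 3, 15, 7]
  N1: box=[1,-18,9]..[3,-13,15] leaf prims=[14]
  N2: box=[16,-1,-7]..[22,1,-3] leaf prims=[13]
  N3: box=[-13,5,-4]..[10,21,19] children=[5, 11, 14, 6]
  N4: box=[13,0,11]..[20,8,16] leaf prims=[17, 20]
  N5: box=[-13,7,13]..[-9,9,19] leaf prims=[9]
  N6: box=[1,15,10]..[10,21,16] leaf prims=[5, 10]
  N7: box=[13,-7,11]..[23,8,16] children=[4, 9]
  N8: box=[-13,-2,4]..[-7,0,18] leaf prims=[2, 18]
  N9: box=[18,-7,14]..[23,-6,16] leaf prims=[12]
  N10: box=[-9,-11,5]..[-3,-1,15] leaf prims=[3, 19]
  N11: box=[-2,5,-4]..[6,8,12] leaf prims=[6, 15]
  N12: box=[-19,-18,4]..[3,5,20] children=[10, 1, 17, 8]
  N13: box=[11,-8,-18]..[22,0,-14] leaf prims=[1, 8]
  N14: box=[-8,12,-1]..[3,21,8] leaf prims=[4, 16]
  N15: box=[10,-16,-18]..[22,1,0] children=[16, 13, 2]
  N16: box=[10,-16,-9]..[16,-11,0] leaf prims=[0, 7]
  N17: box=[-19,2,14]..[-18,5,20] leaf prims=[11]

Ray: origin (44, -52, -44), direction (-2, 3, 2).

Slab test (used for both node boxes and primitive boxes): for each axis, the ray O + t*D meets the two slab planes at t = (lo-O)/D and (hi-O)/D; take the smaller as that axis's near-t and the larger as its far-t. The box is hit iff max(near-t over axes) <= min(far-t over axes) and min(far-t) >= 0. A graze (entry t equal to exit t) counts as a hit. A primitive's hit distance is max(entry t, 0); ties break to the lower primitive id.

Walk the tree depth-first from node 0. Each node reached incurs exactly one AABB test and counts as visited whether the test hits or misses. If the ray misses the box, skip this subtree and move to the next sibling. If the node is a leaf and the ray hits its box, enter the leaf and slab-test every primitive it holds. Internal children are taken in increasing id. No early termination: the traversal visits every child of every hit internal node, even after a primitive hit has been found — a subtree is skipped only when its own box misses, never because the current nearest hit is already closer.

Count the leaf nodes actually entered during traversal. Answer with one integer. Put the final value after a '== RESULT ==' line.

Walk:
N0 x:[21/2,63/2] y:[34/3,73/3] z:[13,32] -> hit [13,73/3], descend [3, 7, 12, 15]
  N3 x:[17,57/2] y:[19,73/3] z:[20,63/2] -> hit [20,73/3], descend [5, 6, 11, 14]
    N5 x:[53/2,57/2] y:[59/3,61/3] z:[57/2,63/2] -> miss, prune
    N6 x:[17,43/2] y:[67/3,73/3] z:[27,30] -> miss, prune
    N11 x:[19,23] y:[19,20] z:[20,28] -> hit [20,20] leaf, test {P6(miss), P15@t=20}
    N14 x:[41/2,26] y:[64/3,73/3] z:[43/2,26] -> hit [43/2,73/3] leaf, test {P4@t=24, P16@t=43/2}
  N7 x:[21/2,31/2] y:[15,20] z:[55/2,30] -> miss, prune
  N12 x:[41/2,63/2] y:[34/3,19] z:[24,32] -> miss, prune
  N15 x:[11,17] y:[12,53/3] z:[13,22] -> hit [13,17], descend [2, 13, 16]
    N2 x:[11,14] y:[17,53/3] z:[37/2,41/2] -> miss, prune
    N13 x:[11,33/2] y:[44/3,52/3] z:[13,15] -> hit [44/3,15] leaf, test {P1(miss), P8(miss)}
    N16 x:[14,17] y:[12,41/3] z:[35/2,22] -> miss, prune

Summary -> nodes [0, 3, 5, 6, 11, 14, 7, 12, 15, 2, 13, 16]; box-tests=12; leaf-entries=3; first=P15

== RESULT ==
3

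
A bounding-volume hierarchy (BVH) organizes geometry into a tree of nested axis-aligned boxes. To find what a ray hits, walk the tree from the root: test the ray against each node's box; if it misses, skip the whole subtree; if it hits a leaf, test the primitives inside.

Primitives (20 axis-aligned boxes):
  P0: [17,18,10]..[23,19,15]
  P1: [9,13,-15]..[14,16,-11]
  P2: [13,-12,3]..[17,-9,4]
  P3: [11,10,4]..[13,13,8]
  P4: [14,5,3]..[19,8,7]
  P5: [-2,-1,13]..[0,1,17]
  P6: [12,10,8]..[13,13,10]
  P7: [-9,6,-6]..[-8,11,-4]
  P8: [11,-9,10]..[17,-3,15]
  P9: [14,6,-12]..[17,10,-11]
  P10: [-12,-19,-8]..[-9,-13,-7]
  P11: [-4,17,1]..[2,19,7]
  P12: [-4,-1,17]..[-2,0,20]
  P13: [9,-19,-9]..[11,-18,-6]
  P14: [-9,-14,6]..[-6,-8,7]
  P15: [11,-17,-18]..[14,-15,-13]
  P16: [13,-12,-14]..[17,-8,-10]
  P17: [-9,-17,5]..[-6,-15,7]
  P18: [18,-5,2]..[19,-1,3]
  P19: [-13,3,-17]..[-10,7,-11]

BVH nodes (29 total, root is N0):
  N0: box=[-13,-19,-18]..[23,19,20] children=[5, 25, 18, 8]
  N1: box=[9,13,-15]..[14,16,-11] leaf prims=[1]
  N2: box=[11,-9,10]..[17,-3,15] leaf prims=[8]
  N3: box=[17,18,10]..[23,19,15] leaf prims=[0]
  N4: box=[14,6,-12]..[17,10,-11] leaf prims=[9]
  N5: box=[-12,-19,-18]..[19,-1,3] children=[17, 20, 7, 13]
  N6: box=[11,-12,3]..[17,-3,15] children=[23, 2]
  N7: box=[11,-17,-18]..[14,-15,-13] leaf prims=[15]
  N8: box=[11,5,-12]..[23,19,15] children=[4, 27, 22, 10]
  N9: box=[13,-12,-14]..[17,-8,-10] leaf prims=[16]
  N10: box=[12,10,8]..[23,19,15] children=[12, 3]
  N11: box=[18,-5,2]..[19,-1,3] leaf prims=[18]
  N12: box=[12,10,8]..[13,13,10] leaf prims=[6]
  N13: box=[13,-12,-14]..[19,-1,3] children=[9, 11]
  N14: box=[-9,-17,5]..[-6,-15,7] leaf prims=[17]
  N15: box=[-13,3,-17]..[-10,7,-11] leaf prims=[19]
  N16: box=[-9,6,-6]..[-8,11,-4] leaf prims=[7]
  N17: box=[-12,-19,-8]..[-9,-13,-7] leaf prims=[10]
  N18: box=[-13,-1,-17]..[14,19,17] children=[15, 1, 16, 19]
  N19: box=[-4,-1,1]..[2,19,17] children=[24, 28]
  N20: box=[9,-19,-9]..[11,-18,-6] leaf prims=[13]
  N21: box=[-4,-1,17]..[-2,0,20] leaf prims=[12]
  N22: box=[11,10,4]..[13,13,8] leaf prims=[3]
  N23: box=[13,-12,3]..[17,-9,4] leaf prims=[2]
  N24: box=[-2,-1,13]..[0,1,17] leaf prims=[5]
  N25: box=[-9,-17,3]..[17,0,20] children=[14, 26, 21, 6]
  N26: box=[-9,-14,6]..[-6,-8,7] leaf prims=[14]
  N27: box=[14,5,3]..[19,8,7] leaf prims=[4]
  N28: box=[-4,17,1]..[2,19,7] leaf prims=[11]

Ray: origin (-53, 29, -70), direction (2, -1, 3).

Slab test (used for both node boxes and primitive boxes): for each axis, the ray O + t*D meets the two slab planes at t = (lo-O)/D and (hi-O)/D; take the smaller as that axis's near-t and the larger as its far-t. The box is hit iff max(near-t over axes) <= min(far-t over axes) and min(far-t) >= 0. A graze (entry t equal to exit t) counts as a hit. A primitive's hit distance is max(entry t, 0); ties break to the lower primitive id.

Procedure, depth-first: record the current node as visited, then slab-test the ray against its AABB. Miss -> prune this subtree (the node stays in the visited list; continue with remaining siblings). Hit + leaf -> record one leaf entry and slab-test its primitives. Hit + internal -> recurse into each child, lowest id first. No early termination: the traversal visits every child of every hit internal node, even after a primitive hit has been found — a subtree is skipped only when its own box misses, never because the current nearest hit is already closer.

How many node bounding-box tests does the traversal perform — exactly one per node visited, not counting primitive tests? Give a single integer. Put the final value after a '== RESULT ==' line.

Walk:
N0 x:[20,38] y:[10,48] z:[52/3,30] -> hit [20,30], descend [5, 8, 18, 25]
  N5 x:[41/2,36] y:[30,48] z:[52/3,73/3] -> miss, prune
  N8 x:[32,38] y:[10,24] z:[58/3,85/3] -> miss, prune
  N18 x:[20,67/2] y:[10,30] z:[53/3,29] -> hit [20,29], descend [1, 15, 16, 19]
    N1 x:[31,67/2] y:[13,16] z:[55/3,59/3] -> miss, prune
    N15 x:[20,43/2] y:[22,26] z:[53/3,59/3] -> miss, prune
    N16 x:[22,45/2] y:[18,23] z:[64/3,22] -> hit [22,22] leaf, test {P7@t=22}
    N19 x:[49/2,55/2] y:[10,30] z:[71/3,29] -> hit [49/2,55/2], descend [24, 28]
      N24 x:[51/2,53/2] y:[28,30] z:[83/3,29] -> miss, prune
      N28 x:[49/2,55/2] y:[10,12] z:[71/3,77/3] -> miss, prune
  N25 x:[22,35] y:[29,46] z:[73/3,30] -> hit [29,30], descend [6, 14, 21, 26]
    N6 x:[32,35] y:[32,41] z:[73/3,85/3] -> miss, prune
    N14 x:[22,47/2] y:[44,46] z:[25,77/3] -> miss, prune
    N21 x:[49/2,51/2] y:[29,30] z:[29,30] -> miss, prune
    N26 x:[22,47/2] y:[37,43] z:[76/3,77/3] -> miss, prune

Visited [0, 5, 8, 18, 1, 15, 16, 19, 24, 28, 25, 6, 14, 21, 26]. Tests: 15 box, 1 leaf. Nearest: P7.

== RESULT ==
15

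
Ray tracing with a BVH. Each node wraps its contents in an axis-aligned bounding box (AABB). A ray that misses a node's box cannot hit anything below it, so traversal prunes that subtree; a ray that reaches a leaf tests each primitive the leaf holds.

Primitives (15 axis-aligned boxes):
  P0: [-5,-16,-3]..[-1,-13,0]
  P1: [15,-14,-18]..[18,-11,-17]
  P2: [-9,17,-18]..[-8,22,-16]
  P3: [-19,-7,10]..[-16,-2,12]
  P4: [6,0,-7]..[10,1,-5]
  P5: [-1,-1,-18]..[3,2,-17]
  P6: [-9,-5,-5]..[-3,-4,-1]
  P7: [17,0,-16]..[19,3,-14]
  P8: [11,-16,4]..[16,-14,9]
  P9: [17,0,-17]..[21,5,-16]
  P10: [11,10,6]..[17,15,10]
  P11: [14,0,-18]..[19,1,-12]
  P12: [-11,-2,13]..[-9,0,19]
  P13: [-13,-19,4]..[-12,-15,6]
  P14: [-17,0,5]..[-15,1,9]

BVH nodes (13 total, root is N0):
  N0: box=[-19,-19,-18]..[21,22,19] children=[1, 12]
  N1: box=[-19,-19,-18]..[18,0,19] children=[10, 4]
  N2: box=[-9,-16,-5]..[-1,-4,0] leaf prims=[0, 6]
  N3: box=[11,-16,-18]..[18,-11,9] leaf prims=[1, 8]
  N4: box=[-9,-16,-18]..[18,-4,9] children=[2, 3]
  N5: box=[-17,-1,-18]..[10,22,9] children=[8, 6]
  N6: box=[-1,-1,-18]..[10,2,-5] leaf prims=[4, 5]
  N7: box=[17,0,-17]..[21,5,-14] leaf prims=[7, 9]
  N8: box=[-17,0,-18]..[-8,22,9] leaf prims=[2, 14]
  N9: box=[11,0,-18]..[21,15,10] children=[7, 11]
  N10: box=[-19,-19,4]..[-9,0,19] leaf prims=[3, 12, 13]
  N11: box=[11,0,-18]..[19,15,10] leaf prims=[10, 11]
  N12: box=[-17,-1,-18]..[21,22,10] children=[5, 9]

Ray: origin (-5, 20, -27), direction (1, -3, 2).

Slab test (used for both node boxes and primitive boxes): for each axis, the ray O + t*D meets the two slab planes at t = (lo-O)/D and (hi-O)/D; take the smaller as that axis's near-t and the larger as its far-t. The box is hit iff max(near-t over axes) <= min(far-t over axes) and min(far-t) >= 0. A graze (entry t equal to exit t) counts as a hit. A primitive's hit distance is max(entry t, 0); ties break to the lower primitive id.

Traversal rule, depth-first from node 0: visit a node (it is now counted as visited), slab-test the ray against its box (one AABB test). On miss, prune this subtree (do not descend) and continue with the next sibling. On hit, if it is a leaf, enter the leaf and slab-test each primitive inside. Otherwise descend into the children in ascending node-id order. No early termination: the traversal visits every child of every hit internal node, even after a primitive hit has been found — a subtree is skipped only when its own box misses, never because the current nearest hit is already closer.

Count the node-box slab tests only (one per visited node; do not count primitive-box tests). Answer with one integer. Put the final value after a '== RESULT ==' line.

Traverse from the root:
N0 x:[-14,26] y:[-2/3,13] z:[9/2,23] -> hit [9/2,13], descend [1, 12]
  N1 x:[-14,23] y:[20/3,13] z:[9/2,23] -> hit [20/3,13], descend [4, 10]
    N4 x:[-4,23] y:[8,12] z:[9/2,18] -> hit [8,12], descend [2, 3]
      N2 x:[-4,4] y:[8,12] z:[11,27/2] -> miss, prune
      N3 x:[16,23] y:[31/3,12] z:[9/2,18] -> miss, prune
    N10 x:[-14,-4] y:[20/3,13] z:[31/2,23] -> miss, prune
  N12 x:[-12,26] y:[-2/3,7] z:[9/2,37/2] -> hit [9/2,7], descend [5, 9]
    N5 x:[-12,15] y:[-2/3,7] z:[9/2,18] -> hit [9/2,7], descend [6, 8]
      N6 x:[4,15] y:[6,7] z:[9/2,11] -> hit [6,7] leaf, test {P4(miss), P5(miss)}
      N8 x:[-12,-3] y:[-2/3,20/3] z:[9/2,18] -> miss, prune
    N9 x:[16,26] y:[5/3,20/3] z:[9/2,37/2] -> miss, prune

order=[0, 1, 4, 2, 3, 10, 12, 5, 6, 8, 9]  |boxes|=11  |leaves|=1  hit=miss

== RESULT ==
11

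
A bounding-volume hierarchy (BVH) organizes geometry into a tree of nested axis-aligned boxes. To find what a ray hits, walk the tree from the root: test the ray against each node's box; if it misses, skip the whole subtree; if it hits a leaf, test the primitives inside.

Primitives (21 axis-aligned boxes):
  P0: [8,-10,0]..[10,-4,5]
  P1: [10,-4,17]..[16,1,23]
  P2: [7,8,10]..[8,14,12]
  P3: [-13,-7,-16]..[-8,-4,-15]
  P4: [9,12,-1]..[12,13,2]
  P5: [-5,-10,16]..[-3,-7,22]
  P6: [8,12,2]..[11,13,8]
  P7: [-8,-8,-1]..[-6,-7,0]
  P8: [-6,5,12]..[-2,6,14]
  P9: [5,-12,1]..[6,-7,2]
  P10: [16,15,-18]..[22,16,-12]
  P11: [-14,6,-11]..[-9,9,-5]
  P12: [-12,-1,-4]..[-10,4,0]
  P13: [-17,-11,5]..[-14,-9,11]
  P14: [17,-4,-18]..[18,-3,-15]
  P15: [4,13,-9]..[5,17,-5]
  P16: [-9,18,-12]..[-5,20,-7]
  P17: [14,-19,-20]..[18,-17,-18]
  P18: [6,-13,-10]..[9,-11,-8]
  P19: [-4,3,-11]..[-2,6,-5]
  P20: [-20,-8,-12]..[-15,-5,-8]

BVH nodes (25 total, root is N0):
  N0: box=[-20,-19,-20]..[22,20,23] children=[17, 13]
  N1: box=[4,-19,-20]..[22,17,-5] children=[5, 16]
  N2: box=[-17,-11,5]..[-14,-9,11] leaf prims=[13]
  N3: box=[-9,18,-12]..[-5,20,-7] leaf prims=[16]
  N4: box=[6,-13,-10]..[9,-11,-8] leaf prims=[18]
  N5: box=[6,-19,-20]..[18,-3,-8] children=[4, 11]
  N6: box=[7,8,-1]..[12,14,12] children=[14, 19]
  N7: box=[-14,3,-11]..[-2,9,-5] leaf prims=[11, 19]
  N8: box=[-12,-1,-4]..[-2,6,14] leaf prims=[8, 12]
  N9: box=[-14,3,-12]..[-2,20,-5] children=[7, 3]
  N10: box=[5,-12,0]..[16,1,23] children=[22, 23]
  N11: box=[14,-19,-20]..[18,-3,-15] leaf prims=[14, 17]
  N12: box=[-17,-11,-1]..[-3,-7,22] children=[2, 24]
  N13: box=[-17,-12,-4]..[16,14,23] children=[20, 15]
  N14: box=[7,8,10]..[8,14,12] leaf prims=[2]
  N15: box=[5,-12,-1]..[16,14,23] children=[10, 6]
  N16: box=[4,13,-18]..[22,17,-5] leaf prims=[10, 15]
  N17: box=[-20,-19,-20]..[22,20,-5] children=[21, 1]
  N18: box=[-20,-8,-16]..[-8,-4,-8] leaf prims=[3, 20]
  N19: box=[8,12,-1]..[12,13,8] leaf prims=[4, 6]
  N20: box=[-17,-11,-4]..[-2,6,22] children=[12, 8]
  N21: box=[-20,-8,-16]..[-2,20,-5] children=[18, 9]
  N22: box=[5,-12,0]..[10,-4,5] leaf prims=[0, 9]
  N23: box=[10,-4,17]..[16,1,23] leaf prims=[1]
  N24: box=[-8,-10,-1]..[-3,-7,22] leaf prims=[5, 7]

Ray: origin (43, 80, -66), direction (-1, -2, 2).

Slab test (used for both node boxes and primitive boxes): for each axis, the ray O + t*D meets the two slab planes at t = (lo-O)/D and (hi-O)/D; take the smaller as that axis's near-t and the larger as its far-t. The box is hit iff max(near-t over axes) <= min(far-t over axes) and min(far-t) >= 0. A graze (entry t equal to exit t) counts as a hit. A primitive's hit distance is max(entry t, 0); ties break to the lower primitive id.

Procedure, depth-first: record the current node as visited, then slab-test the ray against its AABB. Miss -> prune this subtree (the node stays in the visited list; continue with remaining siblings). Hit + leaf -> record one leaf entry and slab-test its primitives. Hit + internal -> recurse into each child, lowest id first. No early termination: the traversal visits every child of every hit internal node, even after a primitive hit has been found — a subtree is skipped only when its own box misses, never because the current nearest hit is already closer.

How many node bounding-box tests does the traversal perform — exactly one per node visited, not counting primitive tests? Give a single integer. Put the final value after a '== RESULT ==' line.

Traverse from the root:
N0 x:[21,63] y:[30,99/2] z:[23,89/2] -> hit [30,89/2], descend [13, 17]
  N13 x:[27,60] y:[33,46] z:[31,89/2] -> hit [33,89/2], descend [15, 20]
    N15 x:[27,38] y:[33,46] z:[65/2,89/2] -> hit [33,38], descend [6, 10]
      N6 x:[31,36] y:[33,36] z:[65/2,39] -> hit [33,36], descend [14, 19]
        N14 x:[35,36] y:[33,36] z:[38,39] -> miss, prune
        N19 x:[31,35] y:[67/2,34] z:[65/2,37] -> hit [67/2,34] leaf, test {P4@t=67/2, P6@t=34}
      N10 x:[27,38] y:[79/2,46] z:[33,89/2] -> miss, prune
    N20 x:[45,60] y:[37,91/2] z:[31,44] -> miss, prune
  N17 x:[21,63] y:[30,99/2] z:[23,61/2] -> hit [30,61/2], descend [1, 21]
    N1 x:[21,39] y:[63/2,99/2] z:[23,61/2] -> miss, prune
    N21 x:[45,63] y:[30,44] z:[25,61/2] -> miss, prune

order=[0, 13, 15, 6, 14, 19, 10, 20, 17, 1, 21]  |boxes|=11  |leaves|=1  hit=P4

== RESULT ==
11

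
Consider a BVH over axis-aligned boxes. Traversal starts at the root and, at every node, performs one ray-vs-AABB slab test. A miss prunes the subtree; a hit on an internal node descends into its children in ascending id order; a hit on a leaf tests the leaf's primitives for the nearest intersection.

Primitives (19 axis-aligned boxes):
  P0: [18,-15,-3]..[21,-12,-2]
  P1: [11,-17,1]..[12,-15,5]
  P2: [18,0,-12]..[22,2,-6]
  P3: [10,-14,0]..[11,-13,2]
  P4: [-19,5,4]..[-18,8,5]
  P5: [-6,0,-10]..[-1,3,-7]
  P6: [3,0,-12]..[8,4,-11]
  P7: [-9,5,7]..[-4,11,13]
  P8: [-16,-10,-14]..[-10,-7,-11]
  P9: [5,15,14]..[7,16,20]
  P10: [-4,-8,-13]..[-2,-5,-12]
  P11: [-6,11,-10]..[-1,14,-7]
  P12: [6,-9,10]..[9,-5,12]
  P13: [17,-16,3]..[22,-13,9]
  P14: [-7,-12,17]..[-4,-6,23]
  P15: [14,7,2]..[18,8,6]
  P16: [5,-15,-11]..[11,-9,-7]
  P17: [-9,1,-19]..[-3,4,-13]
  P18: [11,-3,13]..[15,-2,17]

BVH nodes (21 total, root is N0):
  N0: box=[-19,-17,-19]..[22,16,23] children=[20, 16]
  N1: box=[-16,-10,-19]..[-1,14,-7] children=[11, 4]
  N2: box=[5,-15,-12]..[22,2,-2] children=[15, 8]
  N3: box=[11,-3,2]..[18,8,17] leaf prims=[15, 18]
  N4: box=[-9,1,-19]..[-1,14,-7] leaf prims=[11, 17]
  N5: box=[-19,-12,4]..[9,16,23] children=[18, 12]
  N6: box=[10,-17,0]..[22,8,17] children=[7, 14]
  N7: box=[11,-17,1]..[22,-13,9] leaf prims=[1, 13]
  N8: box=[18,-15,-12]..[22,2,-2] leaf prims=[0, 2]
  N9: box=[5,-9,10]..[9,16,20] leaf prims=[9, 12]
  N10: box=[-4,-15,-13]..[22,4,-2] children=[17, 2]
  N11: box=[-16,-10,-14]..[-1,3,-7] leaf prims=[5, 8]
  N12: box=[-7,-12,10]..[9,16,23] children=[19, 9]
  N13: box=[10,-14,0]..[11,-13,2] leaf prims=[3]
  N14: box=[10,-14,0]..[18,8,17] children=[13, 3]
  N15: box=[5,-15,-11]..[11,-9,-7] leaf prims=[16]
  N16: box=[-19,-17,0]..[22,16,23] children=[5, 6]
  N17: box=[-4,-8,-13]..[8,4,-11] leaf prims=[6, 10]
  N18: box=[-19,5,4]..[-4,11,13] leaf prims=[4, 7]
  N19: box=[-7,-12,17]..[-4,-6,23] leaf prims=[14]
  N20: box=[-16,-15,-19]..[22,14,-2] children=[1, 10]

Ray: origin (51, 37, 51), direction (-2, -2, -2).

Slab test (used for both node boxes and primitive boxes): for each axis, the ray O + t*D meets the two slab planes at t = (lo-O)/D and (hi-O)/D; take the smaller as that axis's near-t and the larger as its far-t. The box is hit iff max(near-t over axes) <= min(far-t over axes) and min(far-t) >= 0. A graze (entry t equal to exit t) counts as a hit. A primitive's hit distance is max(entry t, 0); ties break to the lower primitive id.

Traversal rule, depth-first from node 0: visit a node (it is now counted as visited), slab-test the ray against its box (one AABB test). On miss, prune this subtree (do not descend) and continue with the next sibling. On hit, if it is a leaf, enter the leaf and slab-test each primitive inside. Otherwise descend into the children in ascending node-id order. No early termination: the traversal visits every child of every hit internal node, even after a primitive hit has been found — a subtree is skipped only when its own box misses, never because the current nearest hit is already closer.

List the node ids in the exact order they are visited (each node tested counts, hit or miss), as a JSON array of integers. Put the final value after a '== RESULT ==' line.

Traverse from the root:
N0 x:[29/2,35] y:[21/2,27] z:[14,35] -> hit [29/2,27], descend [16, 20]
  N16 x:[29/2,35] y:[21/2,27] z:[14,51/2] -> hit [29/2,51/2], descend [5, 6]
    N5 x:[21,35] y:[21/2,49/2] z:[14,47/2] -> hit [21,47/2], descend [12, 18]
      N12 x:[21,29] y:[21/2,49/2] z:[14,41/2] -> miss, prune
      N18 x:[55/2,35] y:[13,16] z:[19,47/2] -> miss, prune
    N6 x:[29/2,41/2] y:[29/2,27] z:[17,51/2] -> hit [17,41/2], descend [7, 14]
      N7 x:[29/2,20] y:[25,27] z:[21,25] -> miss, prune
      N14 x:[33/2,41/2] y:[29/2,51/2] z:[17,51/2] -> hit [17,41/2], descend [3, 13]
        N3 x:[33/2,20] y:[29/2,20] z:[17,49/2] -> hit [17,20] leaf, test {P15(miss), P18(miss)}
        N13 x:[20,41/2] y:[25,51/2] z:[49/2,51/2] -> miss, prune
  N20 x:[29/2,67/2] y:[23/2,26] z:[53/2,35] -> miss, prune

Visited [0, 16, 5, 12, 18, 6, 7, 14, 3, 13, 20]. Tests: 11 box, 1 leaf. Nearest: miss.

== RESULT ==
[0, 16, 5, 12, 18, 6, 7, 14, 3, 13, 20]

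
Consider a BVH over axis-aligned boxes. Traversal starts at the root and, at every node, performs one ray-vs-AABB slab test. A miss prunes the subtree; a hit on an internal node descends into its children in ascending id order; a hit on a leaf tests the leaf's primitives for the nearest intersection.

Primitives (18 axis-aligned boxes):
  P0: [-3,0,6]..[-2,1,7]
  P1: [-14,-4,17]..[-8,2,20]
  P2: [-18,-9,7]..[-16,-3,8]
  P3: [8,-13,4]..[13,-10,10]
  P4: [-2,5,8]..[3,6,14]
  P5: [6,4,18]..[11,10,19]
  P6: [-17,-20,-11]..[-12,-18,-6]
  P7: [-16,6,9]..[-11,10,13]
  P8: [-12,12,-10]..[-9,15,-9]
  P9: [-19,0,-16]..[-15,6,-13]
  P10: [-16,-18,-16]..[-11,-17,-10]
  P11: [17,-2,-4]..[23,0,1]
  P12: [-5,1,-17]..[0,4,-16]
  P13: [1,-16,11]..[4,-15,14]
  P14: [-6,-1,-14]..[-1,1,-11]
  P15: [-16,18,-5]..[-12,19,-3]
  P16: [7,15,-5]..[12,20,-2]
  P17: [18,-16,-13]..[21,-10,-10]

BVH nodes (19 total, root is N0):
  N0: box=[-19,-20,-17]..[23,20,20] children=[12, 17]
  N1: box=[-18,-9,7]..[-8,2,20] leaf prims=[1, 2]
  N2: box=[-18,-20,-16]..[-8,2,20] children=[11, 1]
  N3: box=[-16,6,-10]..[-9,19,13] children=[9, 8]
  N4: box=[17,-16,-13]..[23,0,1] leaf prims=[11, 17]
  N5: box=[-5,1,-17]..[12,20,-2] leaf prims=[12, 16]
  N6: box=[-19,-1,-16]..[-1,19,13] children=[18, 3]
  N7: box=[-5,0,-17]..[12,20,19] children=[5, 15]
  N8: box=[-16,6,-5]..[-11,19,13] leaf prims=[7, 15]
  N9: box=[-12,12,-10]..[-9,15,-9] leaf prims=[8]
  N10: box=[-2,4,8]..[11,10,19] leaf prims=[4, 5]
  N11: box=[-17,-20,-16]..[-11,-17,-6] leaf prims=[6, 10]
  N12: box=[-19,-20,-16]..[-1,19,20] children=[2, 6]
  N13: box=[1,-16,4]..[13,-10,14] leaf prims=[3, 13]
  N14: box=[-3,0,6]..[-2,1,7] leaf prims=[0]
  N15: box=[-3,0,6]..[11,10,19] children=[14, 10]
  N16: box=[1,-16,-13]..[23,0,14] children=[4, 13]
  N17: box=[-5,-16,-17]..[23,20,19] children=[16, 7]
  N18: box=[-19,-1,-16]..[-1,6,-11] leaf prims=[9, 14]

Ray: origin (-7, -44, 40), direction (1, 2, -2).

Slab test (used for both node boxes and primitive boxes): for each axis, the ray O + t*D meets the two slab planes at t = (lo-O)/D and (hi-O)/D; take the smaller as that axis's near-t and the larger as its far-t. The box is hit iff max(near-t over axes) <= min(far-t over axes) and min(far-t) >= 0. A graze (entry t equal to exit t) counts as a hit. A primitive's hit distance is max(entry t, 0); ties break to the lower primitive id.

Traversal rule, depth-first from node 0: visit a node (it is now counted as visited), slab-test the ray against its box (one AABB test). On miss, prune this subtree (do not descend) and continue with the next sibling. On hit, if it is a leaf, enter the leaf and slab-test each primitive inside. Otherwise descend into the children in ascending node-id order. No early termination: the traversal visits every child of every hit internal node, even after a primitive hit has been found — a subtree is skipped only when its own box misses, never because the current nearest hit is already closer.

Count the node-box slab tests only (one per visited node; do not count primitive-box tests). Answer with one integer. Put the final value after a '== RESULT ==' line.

Walk:
N0 x:[-12,30] y:[12,32] z:[10,57/2] -> hit [12,57/2], descend [12, 17]
  N12 x:[-12,6] y:[12,63/2] z:[10,28] -> miss, prune
  N17 x:[2,30] y:[14,32] z:[21/2,57/2] -> hit [14,57/2], descend [7, 16]
    N7 x:[2,19] y:[22,32] z:[21/2,57/2] -> miss, prune
    N16 x:[8,30] y:[14,22] z:[13,53/2] -> hit [14,22], descend [4, 13]
      N4 x:[24,30] y:[14,22] z:[39/2,53/2] -> miss, prune
      N13 x:[8,20] y:[14,17] z:[13,18] -> hit [14,17] leaf, test {P3@t=31/2, P13(miss)}

7 AABB tests over nodes [0, 12, 17, 7, 16, 4, 13]; 1 leaf entered; closest P3.

== RESULT ==
7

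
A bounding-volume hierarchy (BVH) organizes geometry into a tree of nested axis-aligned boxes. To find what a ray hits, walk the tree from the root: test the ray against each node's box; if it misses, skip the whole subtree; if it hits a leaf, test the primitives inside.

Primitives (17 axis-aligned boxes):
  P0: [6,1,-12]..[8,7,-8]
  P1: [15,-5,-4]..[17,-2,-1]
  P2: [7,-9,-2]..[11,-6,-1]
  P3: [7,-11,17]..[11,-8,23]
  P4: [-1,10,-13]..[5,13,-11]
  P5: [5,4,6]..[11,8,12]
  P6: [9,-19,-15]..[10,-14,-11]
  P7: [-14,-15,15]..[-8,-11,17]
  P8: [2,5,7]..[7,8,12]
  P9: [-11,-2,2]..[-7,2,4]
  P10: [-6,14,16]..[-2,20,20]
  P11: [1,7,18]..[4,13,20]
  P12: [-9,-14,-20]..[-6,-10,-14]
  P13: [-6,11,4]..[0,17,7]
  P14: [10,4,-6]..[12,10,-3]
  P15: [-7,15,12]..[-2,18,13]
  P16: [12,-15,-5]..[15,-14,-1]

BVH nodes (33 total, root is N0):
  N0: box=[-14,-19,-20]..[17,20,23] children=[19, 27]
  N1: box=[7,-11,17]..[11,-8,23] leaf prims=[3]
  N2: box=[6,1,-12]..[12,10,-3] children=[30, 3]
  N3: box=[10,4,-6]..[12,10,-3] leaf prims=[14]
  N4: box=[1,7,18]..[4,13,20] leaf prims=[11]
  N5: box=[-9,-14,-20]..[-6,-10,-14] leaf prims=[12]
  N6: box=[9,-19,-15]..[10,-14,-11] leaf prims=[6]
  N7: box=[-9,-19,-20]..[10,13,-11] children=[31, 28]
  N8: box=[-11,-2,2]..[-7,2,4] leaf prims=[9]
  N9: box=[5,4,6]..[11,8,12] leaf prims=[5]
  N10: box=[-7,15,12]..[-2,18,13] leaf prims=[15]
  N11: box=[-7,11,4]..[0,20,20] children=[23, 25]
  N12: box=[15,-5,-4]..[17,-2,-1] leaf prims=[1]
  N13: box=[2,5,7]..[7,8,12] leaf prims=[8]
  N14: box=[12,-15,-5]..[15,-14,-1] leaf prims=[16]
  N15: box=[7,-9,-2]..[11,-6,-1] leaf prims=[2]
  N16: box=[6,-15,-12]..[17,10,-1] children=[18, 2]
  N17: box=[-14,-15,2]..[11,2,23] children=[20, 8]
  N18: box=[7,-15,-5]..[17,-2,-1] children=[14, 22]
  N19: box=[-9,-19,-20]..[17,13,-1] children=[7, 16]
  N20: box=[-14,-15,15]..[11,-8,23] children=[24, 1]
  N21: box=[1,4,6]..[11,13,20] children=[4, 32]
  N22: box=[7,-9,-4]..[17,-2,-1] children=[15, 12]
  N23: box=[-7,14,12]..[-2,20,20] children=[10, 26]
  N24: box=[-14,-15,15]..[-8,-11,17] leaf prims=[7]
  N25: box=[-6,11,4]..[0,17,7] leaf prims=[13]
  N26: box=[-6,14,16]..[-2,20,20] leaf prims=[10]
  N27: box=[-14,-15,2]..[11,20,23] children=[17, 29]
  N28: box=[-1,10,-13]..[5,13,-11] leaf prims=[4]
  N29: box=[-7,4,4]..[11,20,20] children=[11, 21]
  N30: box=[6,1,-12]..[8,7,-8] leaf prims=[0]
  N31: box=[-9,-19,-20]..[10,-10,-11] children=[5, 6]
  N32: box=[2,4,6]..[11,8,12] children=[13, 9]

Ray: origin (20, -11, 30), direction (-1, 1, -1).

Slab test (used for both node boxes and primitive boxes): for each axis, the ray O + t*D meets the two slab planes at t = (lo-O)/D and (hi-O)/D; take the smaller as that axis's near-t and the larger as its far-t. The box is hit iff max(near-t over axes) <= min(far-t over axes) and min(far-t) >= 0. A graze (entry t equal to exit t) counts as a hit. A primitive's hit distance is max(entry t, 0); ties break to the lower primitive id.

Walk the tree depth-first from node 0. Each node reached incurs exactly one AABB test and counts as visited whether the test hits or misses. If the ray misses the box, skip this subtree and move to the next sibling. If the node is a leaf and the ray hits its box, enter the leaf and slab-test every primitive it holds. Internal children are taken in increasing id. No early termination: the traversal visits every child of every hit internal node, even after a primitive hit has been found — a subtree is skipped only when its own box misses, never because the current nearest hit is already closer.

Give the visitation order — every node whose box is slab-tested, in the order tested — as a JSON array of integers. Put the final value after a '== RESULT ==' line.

Walk:
N0 x:[3,34] y:[-8,31] z:[7,50] -> hit [7,31], descend [19, 27]
  N19 x:[3,29] y:[-8,24] z:[31,50] -> miss, prune
  N27 x:[9,34] y:[-4,31] z:[7,28] -> hit [9,28], descend [17, 29]
    N17 x:[9,34] y:[-4,13] z:[7,28] -> hit [9,13], descend [8, 20]
      N8 x:[27,31] y:[9,13] z:[26,28] -> miss, prune
      N20 x:[9,34] y:[-4,3] z:[7,15] -> miss, prune
    N29 x:[9,27] y:[15,31] z:[10,26] -> hit [15,26], descend [11, 21]
      N11 x:[20,27] y:[22,31] z:[10,26] -> hit [22,26], descend [23, 25]
        N23 x:[22,27] y:[25,31] z:[10,18] -> miss, prune
        N25 x:[20,26] y:[22,28] z:[23,26] -> hit [23,26] leaf, test {P13@t=23}
      N21 x:[9,19] y:[15,24] z:[10,24] -> hit [15,19], descend [4, 32]
        N4 x:[16,19] y:[18,24] z:[10,12] -> miss, prune
        N32 x:[9,18] y:[15,19] z:[18,24] -> hit [18,18], descend [9, 13]
          N9 x:[9,15] y:[15,19] z:[18,24] -> miss, prune
          N13 x:[13,18] y:[16,19] z:[18,23] -> hit [18,18] leaf, test {P8@t=18}

15 AABB tests over nodes [0, 19, 27, 17, 8, 20, 29, 11, 23, 25, 21, 4, 32, 9, 13]; 2 leaves entered; closest P8.

== RESULT ==
[0, 19, 27, 17, 8, 20, 29, 11, 23, 25, 21, 4, 32, 9, 13]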